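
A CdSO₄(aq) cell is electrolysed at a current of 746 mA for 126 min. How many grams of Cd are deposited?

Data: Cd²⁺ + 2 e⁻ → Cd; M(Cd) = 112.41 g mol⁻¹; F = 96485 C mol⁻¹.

Q = I·t = 0.7460 A × 7560.0 s = 5640 C.
n(e⁻) = Q/F = 5640 / 96485 = 0.05845 mol.
Cd²⁺ + 2 e⁻ → Cd, so n(Cd) = n(e⁻)/2 = 0.02923 mol.
m = n·M = 0.02923 × 112.41 = 3.29 g.

3.29 g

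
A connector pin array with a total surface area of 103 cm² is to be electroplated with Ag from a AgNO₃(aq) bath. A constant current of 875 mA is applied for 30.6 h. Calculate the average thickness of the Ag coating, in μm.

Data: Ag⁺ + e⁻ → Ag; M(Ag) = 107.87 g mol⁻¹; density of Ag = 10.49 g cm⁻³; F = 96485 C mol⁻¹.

997 μm

Q = I·t = 0.8750 × 110160 = 96390 C; n(e⁻) = 0.9990 mol.
n(Ag) = n(e⁻)/1 = 0.9990 mol, so m = 0.9990 × 107.87 = 107.8 g.
Volume = m/ρ = 107.8 / 10.49 = 10.27 cm³.
Thickness = V/A = 10.27 / 103 = 0.0997 cm = 997 μm.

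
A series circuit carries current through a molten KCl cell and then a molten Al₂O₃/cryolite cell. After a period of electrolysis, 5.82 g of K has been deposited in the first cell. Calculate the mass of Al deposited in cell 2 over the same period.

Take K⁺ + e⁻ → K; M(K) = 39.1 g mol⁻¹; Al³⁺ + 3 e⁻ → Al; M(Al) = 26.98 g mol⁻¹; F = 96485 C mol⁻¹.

n(K) = 5.82 / 39.1 = 0.1488 mol.
Since K⁺ + e⁻ → K, n(e⁻) passed = 1 × 0.1488 = 0.1488 mol.
Cells in series carry the same charge, so the same 0.1488 mol of electrons passes through cell 2.
Al³⁺ + 3 e⁻ → Al, so n(Al) = 0.1488 / 3 = 0.04962 mol.
m(Al) = 0.04962 × 26.98 = 1.34 g.

1.34 g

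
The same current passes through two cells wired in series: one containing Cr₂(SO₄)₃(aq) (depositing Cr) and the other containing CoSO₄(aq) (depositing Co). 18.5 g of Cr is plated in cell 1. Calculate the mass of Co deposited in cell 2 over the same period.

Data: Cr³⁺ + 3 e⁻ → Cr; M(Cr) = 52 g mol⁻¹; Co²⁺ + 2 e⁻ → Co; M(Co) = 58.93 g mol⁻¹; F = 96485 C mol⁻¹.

n(Cr) = 18.5 / 52 = 0.3558 mol.
Since Cr³⁺ + 3 e⁻ → Cr, n(e⁻) passed = 3 × 0.3558 = 1.067 mol.
Cells in series carry the same charge, so the same 1.067 mol of electrons passes through cell 2.
Co²⁺ + 2 e⁻ → Co, so n(Co) = 1.067 / 2 = 0.5337 mol.
m(Co) = 0.5337 × 58.93 = 31.4 g.

31.4 g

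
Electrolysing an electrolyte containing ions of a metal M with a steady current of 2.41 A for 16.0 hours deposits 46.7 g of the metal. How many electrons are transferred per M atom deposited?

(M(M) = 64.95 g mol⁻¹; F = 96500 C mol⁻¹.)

Q = I·t = 2.410 A × 57600 s = 138800 C, so n(e⁻) = 138800/96500 = 1.439 mol.
n(M) deposited = 46.7 / 64.95 = 0.7190 mol.
Electrons per atom = n(e⁻)/n(M) = 1.439 / 0.7190 = 2.00 ≈ 2, so the ion is M²⁺.

2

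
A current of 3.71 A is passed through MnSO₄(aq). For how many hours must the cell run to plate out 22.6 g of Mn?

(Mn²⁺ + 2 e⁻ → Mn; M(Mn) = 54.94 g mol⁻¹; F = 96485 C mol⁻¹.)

n(Mn) = m/M = 22.6 / 54.94 = 0.4114 mol.
Each Mn atom requires 2 electrons, so n(e⁻) = 2 × 0.4114 = 0.8227 mol.
Q = n(e⁻)·F = 0.8227 × 96485 = 79380 C.
t = Q/I = 79380 / 3.710 A = 21400 s = 5.94 h.

5.94 h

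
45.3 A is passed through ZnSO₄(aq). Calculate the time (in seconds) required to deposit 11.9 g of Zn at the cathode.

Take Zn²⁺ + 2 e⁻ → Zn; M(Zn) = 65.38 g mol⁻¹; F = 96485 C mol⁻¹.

775 s

n(Zn) = m/M = 11.9 / 65.38 = 0.1820 mol.
Each Zn atom requires 2 electrons, so n(e⁻) = 2 × 0.1820 = 0.3640 mol.
Q = n(e⁻)·F = 0.3640 × 96485 = 35120 C.
t = Q/I = 35120 / 45.30 A = 775.3 s.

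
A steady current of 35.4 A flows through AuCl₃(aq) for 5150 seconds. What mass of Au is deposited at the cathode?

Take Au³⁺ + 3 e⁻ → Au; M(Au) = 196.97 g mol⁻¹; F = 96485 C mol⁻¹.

Q = I·t = 35.40 A × 5150.0 s = 182300 C.
n(e⁻) = Q/F = 182300 / 96485 = 1.890 mol.
Au³⁺ + 3 e⁻ → Au, so n(Au) = n(e⁻)/3 = 0.6298 mol.
m = n·M = 0.6298 × 196.97 = 124 g.

124 g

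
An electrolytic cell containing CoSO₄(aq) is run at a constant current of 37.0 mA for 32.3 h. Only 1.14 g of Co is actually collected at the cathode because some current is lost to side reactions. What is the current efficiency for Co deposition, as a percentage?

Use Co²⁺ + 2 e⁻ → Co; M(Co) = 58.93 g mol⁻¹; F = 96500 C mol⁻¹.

86.8 %

Q = I·t = 0.03700 × 116280 = 4302 C; n(e⁻) = 4302/96500 = 0.04458 mol.
Theoretical n(Co) = n(e⁻)/2 = 0.02229 mol, i.e. m_theo = 0.02229 × 58.93 = 1.314 g.
Efficiency = m_actual / m_theo = 1.14 / 1.314 = 86.8 %.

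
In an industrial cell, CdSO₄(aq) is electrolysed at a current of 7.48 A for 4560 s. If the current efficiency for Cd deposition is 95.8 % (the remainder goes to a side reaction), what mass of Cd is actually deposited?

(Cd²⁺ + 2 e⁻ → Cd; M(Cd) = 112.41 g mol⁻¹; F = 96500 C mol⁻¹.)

Q = I·t = 7.480 × 4560.0 = 34110 C.
n(e⁻) = 34110/96500 = 0.3535 mol; theoretically n(Cd) = 0.3535/2 = 0.1767 mol, m_theo = 19.87 g.
At 95.8 % efficiency, m_actual = 0.958 × 19.87 = 19.0 g.

19.0 g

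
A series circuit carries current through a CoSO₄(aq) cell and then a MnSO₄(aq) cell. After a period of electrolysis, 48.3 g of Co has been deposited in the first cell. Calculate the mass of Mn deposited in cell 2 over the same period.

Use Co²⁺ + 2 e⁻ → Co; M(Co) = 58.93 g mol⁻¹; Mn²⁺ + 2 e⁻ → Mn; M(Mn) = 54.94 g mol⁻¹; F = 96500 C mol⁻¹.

45.0 g

n(Co) = 48.3 / 58.93 = 0.8196 mol.
Since Co²⁺ + 2 e⁻ → Co, n(e⁻) passed = 2 × 0.8196 = 1.639 mol.
Cells in series carry the same charge, so the same 1.639 mol of electrons passes through cell 2.
Mn²⁺ + 2 e⁻ → Mn, so n(Mn) = 1.639 / 2 = 0.8196 mol.
m(Mn) = 0.8196 × 54.94 = 45.0 g.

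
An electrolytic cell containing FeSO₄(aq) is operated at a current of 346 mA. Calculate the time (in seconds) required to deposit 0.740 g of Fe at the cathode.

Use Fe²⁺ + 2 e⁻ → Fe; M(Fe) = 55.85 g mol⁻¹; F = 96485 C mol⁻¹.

n(Fe) = m/M = 0.740 / 55.85 = 0.01325 mol.
Each Fe atom requires 2 electrons, so n(e⁻) = 2 × 0.01325 = 0.02650 mol.
Q = n(e⁻)·F = 0.02650 × 96485 = 2557 C.
t = Q/I = 2557 / 0.3460 A = 7390 s.

7390 s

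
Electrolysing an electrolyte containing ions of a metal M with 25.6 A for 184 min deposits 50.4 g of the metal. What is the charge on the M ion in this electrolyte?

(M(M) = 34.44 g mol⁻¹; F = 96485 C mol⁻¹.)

+2

Q = I·t = 25.60 A × 11040 s = 282600 C, so n(e⁻) = 282600/96485 = 2.929 mol.
n(M) deposited = 50.4 / 34.44 = 1.463 mol.
Electrons per atom = n(e⁻)/n(M) = 2.929 / 1.463 = 2.00 ≈ 2, so the ion is M²⁺.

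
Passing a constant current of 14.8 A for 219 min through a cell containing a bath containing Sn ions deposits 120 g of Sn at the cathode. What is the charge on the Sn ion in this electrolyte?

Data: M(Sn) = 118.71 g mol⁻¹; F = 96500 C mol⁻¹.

+2

Q = I·t = 14.80 A × 13140 s = 194500 C, so n(e⁻) = 194500/96500 = 2.015 mol.
n(Sn) deposited = 120 / 118.71 = 1.011 mol.
Electrons per atom = n(e⁻)/n(Sn) = 2.015 / 1.011 = 1.99 ≈ 2, so the ion is Sn²⁺.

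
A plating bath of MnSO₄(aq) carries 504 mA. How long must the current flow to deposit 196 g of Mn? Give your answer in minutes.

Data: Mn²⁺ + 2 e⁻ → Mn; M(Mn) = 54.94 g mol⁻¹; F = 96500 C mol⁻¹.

22800 min

n(Mn) = m/M = 196 / 54.94 = 3.568 mol.
Each Mn atom requires 2 electrons, so n(e⁻) = 2 × 3.568 = 7.135 mol.
Q = n(e⁻)·F = 7.135 × 96500 = 688500 C.
t = Q/I = 688500 / 0.5040 A = 1366000 s = 22800 min.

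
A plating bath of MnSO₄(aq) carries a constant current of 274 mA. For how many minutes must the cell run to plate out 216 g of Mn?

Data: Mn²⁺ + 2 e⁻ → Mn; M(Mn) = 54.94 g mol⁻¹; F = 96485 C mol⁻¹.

46100 min

n(Mn) = m/M = 216 / 54.94 = 3.932 mol.
Each Mn atom requires 2 electrons, so n(e⁻) = 2 × 3.932 = 7.863 mol.
Q = n(e⁻)·F = 7.863 × 96485 = 758700 C.
t = Q/I = 758700 / 0.2740 A = 2769000 s = 46100 min.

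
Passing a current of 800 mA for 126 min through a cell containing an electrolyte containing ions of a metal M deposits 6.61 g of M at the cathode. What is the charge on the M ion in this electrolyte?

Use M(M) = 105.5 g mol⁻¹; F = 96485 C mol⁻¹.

+1

Q = I·t = 0.8000 A × 7560.0 s = 6048 C, so n(e⁻) = 6048/96485 = 0.06268 mol.
n(M) deposited = 6.61 / 105.5 = 0.06265 mol.
Electrons per atom = n(e⁻)/n(M) = 0.06268 / 0.06265 = 1.00 ≈ 1, so the ion is M⁺.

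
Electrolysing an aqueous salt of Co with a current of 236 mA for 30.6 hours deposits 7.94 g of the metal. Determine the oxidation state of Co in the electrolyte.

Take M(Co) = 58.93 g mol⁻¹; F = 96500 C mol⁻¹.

+2

Q = I·t = 0.2360 A × 110160 s = 26000 C, so n(e⁻) = 26000/96500 = 0.2694 mol.
n(Co) deposited = 7.94 / 58.93 = 0.1347 mol.
Electrons per atom = n(e⁻)/n(Co) = 0.2694 / 0.1347 = 2.00 ≈ 2, so the ion is Co²⁺.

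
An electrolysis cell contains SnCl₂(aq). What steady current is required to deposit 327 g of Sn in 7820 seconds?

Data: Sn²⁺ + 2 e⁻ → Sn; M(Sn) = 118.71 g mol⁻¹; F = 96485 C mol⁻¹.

n(Sn) = 327 / 118.71 = 2.755 mol.
n(e⁻) = 2 × 2.755 = 5.509 mol.
Q = n(e⁻)·F = 5.509 × 96485 = 531600 C.
I = Q/t = 531600 / 7820.0 s = 68.0 A.

68.0 A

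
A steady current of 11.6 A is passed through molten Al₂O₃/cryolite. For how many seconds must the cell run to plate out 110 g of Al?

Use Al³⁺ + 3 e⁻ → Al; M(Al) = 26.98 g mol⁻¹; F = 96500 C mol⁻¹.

n(Al) = m/M = 110 / 26.98 = 4.077 mol.
Each Al atom requires 3 electrons, so n(e⁻) = 3 × 4.077 = 12.23 mol.
Q = n(e⁻)·F = 12.23 × 96500 = 1180000 C.
t = Q/I = 1180000 / 11.60 A = 101800 s.

1.02 × 10⁵ s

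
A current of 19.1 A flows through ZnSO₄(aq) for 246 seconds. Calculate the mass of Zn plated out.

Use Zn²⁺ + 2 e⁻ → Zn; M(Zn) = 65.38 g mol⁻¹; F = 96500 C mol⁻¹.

1.59 g

Q = I·t = 19.10 A × 246.00 s = 4699 C.
n(e⁻) = Q/F = 4699 / 96500 = 0.04869 mol.
Zn²⁺ + 2 e⁻ → Zn, so n(Zn) = n(e⁻)/2 = 0.02435 mol.
m = n·M = 0.02435 × 65.38 = 1.59 g.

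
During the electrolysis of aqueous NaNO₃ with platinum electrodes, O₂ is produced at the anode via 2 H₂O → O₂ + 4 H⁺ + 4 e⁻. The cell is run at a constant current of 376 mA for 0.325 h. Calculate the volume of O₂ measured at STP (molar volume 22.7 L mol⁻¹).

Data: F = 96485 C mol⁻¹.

Q = I·t = 0.3760 A × 1170.0 s = 439.9 C.
n(e⁻) = Q/F = 439.9 / 96485 = 0.004559 mol.
4 electrons are transferred per O₂ molecule, so n(O₂) = 0.004559 / 4 = 0.001140 mol.
V = n × V_m = 0.001140 × 22.7 = 0.0259 L.

0.0259 L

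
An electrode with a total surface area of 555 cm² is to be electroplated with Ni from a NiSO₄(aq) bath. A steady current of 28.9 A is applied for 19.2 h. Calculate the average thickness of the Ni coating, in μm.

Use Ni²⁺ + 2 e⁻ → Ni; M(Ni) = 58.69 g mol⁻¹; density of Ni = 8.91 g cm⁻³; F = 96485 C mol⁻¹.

Q = I·t = 28.90 × 69120 = 1998000 C; n(e⁻) = 20.70 mol.
n(Ni) = n(e⁻)/2 = 10.35 mol, so m = 10.35 × 58.69 = 607.5 g.
Volume = m/ρ = 607.5 / 8.91 = 68.19 cm³.
Thickness = V/A = 68.19 / 555 = 0.123 cm = 1230 μm.

1230 μm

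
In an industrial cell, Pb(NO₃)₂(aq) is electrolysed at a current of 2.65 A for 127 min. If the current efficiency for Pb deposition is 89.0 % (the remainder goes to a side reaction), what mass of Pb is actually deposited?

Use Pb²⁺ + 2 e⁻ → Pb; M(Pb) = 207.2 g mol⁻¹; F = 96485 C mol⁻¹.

Q = I·t = 2.650 × 7620.0 = 20190 C.
n(e⁻) = 20190/96485 = 0.2093 mol; theoretically n(Pb) = 0.2093/2 = 0.1046 mol, m_theo = 21.68 g.
At 89.0 % efficiency, m_actual = 0.890 × 21.68 = 19.3 g.

19.3 g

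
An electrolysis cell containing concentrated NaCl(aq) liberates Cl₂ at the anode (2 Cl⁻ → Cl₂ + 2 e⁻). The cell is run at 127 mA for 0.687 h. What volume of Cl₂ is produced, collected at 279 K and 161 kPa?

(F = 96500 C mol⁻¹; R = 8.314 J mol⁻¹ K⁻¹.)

Q = I·t = 0.1270 A × 2473.2 s = 314.1 C.
n(e⁻) = Q/F = 314.1 / 96500 = 0.003255 mol.
2 electrons are transferred per Cl₂ molecule, so n(Cl₂) = 0.003255 / 2 = 0.001627 mol.
V = nRT/P = (0.001627 × 8.314 × 279) / (161 × 10³ Pa) = 2.34 × 10⁻⁵ m³ = 0.0234 L.

0.0234 L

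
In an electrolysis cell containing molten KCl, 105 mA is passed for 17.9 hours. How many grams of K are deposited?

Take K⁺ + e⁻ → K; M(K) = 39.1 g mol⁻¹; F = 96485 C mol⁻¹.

2.74 g

Q = I·t = 0.1050 A × 64440 s = 6766 C.
n(e⁻) = Q/F = 6766 / 96485 = 0.07013 mol.
K⁺ + e⁻ → K, so n(K) = n(e⁻)/1 = 0.07013 mol.
m = n·M = 0.07013 × 39.1 = 2.74 g.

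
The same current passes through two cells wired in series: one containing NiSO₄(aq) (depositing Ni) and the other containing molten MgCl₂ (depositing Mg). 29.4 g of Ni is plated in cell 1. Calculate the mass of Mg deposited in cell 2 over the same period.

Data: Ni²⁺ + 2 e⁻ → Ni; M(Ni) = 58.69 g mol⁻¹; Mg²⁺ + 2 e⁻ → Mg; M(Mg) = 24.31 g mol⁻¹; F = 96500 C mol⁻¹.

n(Ni) = 29.4 / 58.69 = 0.5009 mol.
Since Ni²⁺ + 2 e⁻ → Ni, n(e⁻) passed = 2 × 0.5009 = 1.002 mol.
Cells in series carry the same charge, so the same 1.002 mol of electrons passes through cell 2.
Mg²⁺ + 2 e⁻ → Mg, so n(Mg) = 1.002 / 2 = 0.5009 mol.
m(Mg) = 0.5009 × 24.31 = 12.2 g.

12.2 g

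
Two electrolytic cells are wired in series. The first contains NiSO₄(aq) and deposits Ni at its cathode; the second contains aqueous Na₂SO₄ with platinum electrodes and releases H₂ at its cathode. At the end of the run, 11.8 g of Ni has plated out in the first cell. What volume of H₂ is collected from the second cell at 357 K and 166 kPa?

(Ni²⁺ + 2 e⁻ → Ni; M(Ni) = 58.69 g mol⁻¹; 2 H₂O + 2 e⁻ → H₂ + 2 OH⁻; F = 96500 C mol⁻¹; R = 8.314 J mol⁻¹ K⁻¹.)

3.59 L

n(Ni) = 11.8 / 58.69 = 0.2011 mol, so n(e⁻) = 2 × 0.2011 = 0.4021 mol.
The cells are in series, so the same 0.4021 mol of electrons passes through the second cell.
2 H₂O + 2 e⁻ → H₂ + 2 OH⁻ — 2 mol e⁻ per mol H₂, so n(H₂) = 0.4021/2 = 0.2011 mol.
V = nRT/P = (0.2011 × 8.314 × 357) / (166 × 10³) = 0.00359 m³ = 3.59 L.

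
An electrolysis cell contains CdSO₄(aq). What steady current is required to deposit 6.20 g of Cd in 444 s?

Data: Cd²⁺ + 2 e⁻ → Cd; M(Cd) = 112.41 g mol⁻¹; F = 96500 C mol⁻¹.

n(Cd) = 6.20 / 112.41 = 0.05516 mol.
n(e⁻) = 2 × 0.05516 = 0.1103 mol.
Q = n(e⁻)·F = 0.1103 × 96500 = 10640 C.
I = Q/t = 10640 / 444.00 s = 24.0 A.

24.0 A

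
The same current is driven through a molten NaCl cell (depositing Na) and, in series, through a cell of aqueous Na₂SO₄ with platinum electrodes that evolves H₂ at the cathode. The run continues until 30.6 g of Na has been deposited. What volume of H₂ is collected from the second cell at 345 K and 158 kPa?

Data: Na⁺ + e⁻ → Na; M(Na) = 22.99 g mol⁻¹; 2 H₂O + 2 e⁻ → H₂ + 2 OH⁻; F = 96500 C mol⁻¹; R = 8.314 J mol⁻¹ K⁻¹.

n(Na) = 30.6 / 22.99 = 1.331 mol, so n(e⁻) = 1 × 1.331 = 1.331 mol.
The cells are in series, so the same 1.331 mol of electrons passes through the second cell.
2 H₂O + 2 e⁻ → H₂ + 2 OH⁻ — 2 mol e⁻ per mol H₂, so n(H₂) = 1.331/2 = 0.6655 mol.
V = nRT/P = (0.6655 × 8.314 × 345) / (158 × 10³) = 0.0121 m³ = 12.1 L.

12.1 L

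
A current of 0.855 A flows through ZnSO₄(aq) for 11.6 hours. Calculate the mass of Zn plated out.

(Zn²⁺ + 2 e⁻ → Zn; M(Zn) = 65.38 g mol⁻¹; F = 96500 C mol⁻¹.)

12.1 g

Q = I·t = 0.8550 A × 41760 s = 35700 C.
n(e⁻) = Q/F = 35700 / 96500 = 0.3700 mol.
Zn²⁺ + 2 e⁻ → Zn, so n(Zn) = n(e⁻)/2 = 0.1850 mol.
m = n·M = 0.1850 × 65.38 = 12.1 g.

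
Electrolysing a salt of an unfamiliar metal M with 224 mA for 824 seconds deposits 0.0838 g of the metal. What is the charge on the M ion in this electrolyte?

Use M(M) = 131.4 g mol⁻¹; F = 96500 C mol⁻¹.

+3

Q = I·t = 0.2240 A × 824.00 s = 184.6 C, so n(e⁻) = 184.6/96500 = 0.001913 mol.
n(M) deposited = 0.0838 / 131.4 = 0.0006377 mol.
Electrons per atom = n(e⁻)/n(M) = 0.001913 / 0.0006377 = 3.00 ≈ 3, so the ion is M³⁺.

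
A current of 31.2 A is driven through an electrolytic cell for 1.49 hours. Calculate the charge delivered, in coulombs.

1.67 × 10⁵ C

Q = I·t = 31.20 A × 5364.0 s = 1.67 × 10⁵ C.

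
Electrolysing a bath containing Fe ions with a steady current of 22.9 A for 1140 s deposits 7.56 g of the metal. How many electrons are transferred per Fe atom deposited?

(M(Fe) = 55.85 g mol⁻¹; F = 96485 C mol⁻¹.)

2

Q = I·t = 22.90 A × 1140.0 s = 26110 C, so n(e⁻) = 26110/96485 = 0.2706 mol.
n(Fe) deposited = 7.56 / 55.85 = 0.1354 mol.
Electrons per atom = n(e⁻)/n(Fe) = 0.2706 / 0.1354 = 2.00 ≈ 2, so the ion is Fe²⁺.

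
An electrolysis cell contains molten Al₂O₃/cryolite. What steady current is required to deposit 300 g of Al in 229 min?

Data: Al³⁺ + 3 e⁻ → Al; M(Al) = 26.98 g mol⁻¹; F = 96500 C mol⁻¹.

234 A

n(Al) = 300 / 26.98 = 11.12 mol.
n(e⁻) = 3 × 11.12 = 33.36 mol.
Q = n(e⁻)·F = 33.36 × 96500 = 3219000 C.
I = Q/t = 3219000 / 13740 s = 234 A.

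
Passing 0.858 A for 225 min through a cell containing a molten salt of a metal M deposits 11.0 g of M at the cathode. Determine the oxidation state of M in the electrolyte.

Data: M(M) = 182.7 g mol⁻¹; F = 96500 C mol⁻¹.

Q = I·t = 0.8580 A × 13500 s = 11580 C, so n(e⁻) = 11580/96500 = 0.1200 mol.
n(M) deposited = 11.0 / 182.7 = 0.06021 mol.
Electrons per atom = n(e⁻)/n(M) = 0.1200 / 0.06021 = 1.99 ≈ 2, so the ion is M²⁺.

+2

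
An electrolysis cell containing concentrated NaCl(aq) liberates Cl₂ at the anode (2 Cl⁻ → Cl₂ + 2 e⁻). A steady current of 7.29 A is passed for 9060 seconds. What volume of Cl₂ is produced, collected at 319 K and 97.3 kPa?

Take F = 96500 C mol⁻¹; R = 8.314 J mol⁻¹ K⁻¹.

Q = I·t = 7.290 A × 9060.0 s = 66050 C.
n(e⁻) = Q/F = 66050 / 96500 = 0.6844 mol.
2 electrons are transferred per Cl₂ molecule, so n(Cl₂) = 0.6844 / 2 = 0.3422 mol.
V = nRT/P = (0.3422 × 8.314 × 319) / (97.3 × 10³ Pa) = 0.00933 m³ = 9.33 L.

9.33 L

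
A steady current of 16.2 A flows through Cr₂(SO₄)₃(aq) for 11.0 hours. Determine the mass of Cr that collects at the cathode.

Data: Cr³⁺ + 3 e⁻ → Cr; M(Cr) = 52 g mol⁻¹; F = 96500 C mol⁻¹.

Q = I·t = 16.20 A × 39600 s = 641500 C.
n(e⁻) = Q/F = 641500 / 96500 = 6.648 mol.
Cr³⁺ + 3 e⁻ → Cr, so n(Cr) = n(e⁻)/3 = 2.216 mol.
m = n·M = 2.216 × 52 = 115 g.

115 g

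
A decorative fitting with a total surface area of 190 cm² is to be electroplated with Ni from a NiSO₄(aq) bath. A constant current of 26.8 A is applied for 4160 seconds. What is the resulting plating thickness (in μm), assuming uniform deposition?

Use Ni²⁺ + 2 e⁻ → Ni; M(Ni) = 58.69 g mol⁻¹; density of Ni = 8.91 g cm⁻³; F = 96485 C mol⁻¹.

Q = I·t = 26.80 × 4160.0 = 111500 C; n(e⁻) = 1.155 mol.
n(Ni) = n(e⁻)/2 = 0.5777 mol, so m = 0.5777 × 58.69 = 33.91 g.
Volume = m/ρ = 33.91 / 8.91 = 3.806 cm³.
Thickness = V/A = 3.806 / 190 = 0.0200 cm = 200 μm.

200 μm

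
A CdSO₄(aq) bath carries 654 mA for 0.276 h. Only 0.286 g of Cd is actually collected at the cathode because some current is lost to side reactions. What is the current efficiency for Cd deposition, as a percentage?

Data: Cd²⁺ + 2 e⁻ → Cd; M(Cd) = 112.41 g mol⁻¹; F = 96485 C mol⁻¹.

Q = I·t = 0.6540 × 993.60 = 649.8 C; n(e⁻) = 649.8/96485 = 0.006735 mol.
Theoretical n(Cd) = n(e⁻)/2 = 0.003367 mol, i.e. m_theo = 0.003367 × 112.41 = 0.3785 g.
Efficiency = m_actual / m_theo = 0.286 / 0.3785 = 75.6 %.

75.6 %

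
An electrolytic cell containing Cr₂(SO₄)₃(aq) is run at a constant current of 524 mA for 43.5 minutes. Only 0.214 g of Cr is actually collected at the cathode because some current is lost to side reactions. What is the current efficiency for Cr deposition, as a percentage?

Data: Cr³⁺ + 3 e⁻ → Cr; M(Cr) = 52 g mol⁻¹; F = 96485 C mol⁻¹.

87.1 %

Q = I·t = 0.5240 × 2610.0 = 1368 C; n(e⁻) = 1368/96485 = 0.01417 mol.
Theoretical n(Cr) = n(e⁻)/3 = 0.004725 mol, i.e. m_theo = 0.004725 × 52 = 0.2457 g.
Efficiency = m_actual / m_theo = 0.214 / 0.2457 = 87.1 %.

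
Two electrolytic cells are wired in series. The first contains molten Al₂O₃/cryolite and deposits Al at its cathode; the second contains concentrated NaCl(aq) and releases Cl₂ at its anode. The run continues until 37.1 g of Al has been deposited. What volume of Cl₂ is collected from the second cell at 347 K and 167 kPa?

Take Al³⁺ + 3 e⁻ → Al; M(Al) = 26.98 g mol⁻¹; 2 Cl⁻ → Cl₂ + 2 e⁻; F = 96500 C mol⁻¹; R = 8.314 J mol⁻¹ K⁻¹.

35.6 L

n(Al) = 37.1 / 26.98 = 1.375 mol, so n(e⁻) = 3 × 1.375 = 4.125 mol.
The cells are in series, so the same 4.125 mol of electrons passes through the second cell.
2 Cl⁻ → Cl₂ + 2 e⁻ — 2 mol e⁻ per mol Cl₂, so n(Cl₂) = 4.125/2 = 2.063 mol.
V = nRT/P = (2.063 × 8.314 × 347) / (167 × 10³) = 0.0356 m³ = 35.6 L.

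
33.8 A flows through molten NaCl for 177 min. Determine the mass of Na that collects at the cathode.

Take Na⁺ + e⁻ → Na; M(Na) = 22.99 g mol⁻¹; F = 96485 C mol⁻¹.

Q = I·t = 33.80 A × 10620 s = 359000 C.
n(e⁻) = Q/F = 359000 / 96485 = 3.720 mol.
Na⁺ + e⁻ → Na, so n(Na) = n(e⁻)/1 = 3.720 mol.
m = n·M = 3.720 × 22.99 = 85.5 g.

85.5 g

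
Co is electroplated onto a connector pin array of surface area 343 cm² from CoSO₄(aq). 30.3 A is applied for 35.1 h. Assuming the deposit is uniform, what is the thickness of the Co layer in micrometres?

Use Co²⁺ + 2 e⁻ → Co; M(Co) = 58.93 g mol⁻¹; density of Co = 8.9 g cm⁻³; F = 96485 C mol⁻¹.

Q = I·t = 30.30 × 126360 = 3829000 C; n(e⁻) = 39.68 mol.
n(Co) = n(e⁻)/2 = 19.84 mol, so m = 19.84 × 58.93 = 1169 g.
Volume = m/ρ = 1169 / 8.9 = 131.4 cm³.
Thickness = V/A = 131.4 / 343 = 0.383 cm = 3830 μm.

3830 μm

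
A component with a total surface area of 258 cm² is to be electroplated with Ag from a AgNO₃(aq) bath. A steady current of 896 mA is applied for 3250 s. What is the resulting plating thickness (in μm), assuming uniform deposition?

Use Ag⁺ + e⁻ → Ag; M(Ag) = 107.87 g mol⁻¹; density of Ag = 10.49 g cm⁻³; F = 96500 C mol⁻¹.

Q = I·t = 0.8960 × 3250.0 = 2912 C; n(e⁻) = 0.03018 mol.
n(Ag) = n(e⁻)/1 = 0.03018 mol, so m = 0.03018 × 107.87 = 3.255 g.
Volume = m/ρ = 3.255 / 10.49 = 0.3103 cm³.
Thickness = V/A = 0.3103 / 258 = 0.00120 cm = 12.0 μm.

12.0 μm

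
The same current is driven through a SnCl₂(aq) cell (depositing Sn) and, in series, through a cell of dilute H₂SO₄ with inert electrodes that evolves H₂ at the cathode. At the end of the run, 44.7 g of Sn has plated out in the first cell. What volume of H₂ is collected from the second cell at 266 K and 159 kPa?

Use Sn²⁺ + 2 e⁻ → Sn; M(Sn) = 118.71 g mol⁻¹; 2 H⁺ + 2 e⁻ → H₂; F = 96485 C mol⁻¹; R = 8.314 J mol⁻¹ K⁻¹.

n(Sn) = 44.7 / 118.71 = 0.3765 mol, so n(e⁻) = 2 × 0.3765 = 0.7531 mol.
The cells are in series, so the same 0.7531 mol of electrons passes through the second cell.
2 H⁺ + 2 e⁻ → H₂ — 2 mol e⁻ per mol H₂, so n(H₂) = 0.7531/2 = 0.3765 mol.
V = nRT/P = (0.3765 × 8.314 × 266) / (159 × 10³) = 0.00524 m³ = 5.24 L.

5.24 L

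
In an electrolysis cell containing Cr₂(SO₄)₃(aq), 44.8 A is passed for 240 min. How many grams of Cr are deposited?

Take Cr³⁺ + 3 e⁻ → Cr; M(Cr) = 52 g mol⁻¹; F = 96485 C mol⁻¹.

116 g

Q = I·t = 44.80 A × 14400 s = 645100 C.
n(e⁻) = Q/F = 645100 / 96485 = 6.686 mol.
Cr³⁺ + 3 e⁻ → Cr, so n(Cr) = n(e⁻)/3 = 2.229 mol.
m = n·M = 2.229 × 52 = 116 g.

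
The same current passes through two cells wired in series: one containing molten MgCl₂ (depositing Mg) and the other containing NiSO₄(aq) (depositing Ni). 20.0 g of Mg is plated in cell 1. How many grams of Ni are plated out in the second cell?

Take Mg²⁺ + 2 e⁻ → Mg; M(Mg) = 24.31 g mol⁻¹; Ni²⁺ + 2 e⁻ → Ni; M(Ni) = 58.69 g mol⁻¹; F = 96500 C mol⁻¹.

48.3 g

n(Mg) = 20.0 / 24.31 = 0.8227 mol.
Since Mg²⁺ + 2 e⁻ → Mg, n(e⁻) passed = 2 × 0.8227 = 1.645 mol.
Cells in series carry the same charge, so the same 1.645 mol of electrons passes through cell 2.
Ni²⁺ + 2 e⁻ → Ni, so n(Ni) = 1.645 / 2 = 0.8227 mol.
m(Ni) = 0.8227 × 58.69 = 48.3 g.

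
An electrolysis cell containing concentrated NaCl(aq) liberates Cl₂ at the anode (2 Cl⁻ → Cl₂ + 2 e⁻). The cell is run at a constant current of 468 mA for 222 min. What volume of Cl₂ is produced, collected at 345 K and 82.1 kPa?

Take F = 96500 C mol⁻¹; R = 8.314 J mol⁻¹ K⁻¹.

1.13 L

Q = I·t = 0.4680 A × 13320 s = 6234 C.
n(e⁻) = Q/F = 6234 / 96500 = 0.06460 mol.
2 electrons are transferred per Cl₂ molecule, so n(Cl₂) = 0.06460 / 2 = 0.03230 mol.
V = nRT/P = (0.03230 × 8.314 × 345) / (82.1 × 10³ Pa) = 0.00113 m³ = 1.13 L.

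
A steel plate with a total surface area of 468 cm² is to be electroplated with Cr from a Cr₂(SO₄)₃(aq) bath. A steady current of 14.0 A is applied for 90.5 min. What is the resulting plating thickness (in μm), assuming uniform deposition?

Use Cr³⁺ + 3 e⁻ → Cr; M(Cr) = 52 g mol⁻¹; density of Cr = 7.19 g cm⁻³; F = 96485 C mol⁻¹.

Q = I·t = 14.00 × 5430.0 = 76020 C; n(e⁻) = 0.7879 mol.
n(Cr) = n(e⁻)/3 = 0.2626 mol, so m = 0.2626 × 52 = 13.66 g.
Volume = m/ρ = 13.66 / 7.19 = 1.899 cm³.
Thickness = V/A = 1.899 / 468 = 0.00406 cm = 40.6 μm.

40.6 μm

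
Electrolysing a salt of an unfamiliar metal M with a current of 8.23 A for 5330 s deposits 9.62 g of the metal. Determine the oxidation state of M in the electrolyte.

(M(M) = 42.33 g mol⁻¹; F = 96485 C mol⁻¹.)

+2

Q = I·t = 8.230 A × 5330.0 s = 43870 C, so n(e⁻) = 43870/96485 = 0.4546 mol.
n(M) deposited = 9.62 / 42.33 = 0.2273 mol.
Electrons per atom = n(e⁻)/n(M) = 0.4546 / 0.2273 = 2.00 ≈ 2, so the ion is M²⁺.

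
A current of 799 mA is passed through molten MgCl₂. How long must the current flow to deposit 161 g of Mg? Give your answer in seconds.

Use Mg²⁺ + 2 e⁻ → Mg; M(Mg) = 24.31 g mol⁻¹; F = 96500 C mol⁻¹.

n(Mg) = m/M = 161 / 24.31 = 6.623 mol.
Each Mg atom requires 2 electrons, so n(e⁻) = 2 × 6.623 = 13.25 mol.
Q = n(e⁻)·F = 13.25 × 96500 = 1278000 C.
t = Q/I = 1278000 / 0.7990 A = 1600000 s.

1.60 × 10⁶ s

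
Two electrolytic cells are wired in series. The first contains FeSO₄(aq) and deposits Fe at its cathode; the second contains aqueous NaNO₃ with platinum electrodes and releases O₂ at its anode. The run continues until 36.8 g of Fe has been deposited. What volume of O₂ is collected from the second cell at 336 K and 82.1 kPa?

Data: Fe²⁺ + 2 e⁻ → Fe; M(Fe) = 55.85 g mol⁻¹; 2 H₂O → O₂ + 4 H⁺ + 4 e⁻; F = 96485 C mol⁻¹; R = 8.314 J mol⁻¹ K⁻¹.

11.2 L

n(Fe) = 36.8 / 55.85 = 0.6589 mol, so n(e⁻) = 2 × 0.6589 = 1.318 mol.
The cells are in series, so the same 1.318 mol of electrons passes through the second cell.
2 H₂O → O₂ + 4 H⁺ + 4 e⁻ — 4 mol e⁻ per mol O₂, so n(O₂) = 1.318/4 = 0.3295 mol.
V = nRT/P = (0.3295 × 8.314 × 336) / (82.1 × 10³) = 0.0112 m³ = 11.2 L.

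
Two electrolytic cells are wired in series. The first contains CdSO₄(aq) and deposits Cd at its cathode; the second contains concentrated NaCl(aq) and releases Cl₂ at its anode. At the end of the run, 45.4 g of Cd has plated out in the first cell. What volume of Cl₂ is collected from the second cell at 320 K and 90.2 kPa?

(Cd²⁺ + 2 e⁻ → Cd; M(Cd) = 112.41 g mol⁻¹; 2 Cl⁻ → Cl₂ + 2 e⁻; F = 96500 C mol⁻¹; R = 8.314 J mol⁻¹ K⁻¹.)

n(Cd) = 45.4 / 112.41 = 0.4039 mol, so n(e⁻) = 2 × 0.4039 = 0.8078 mol.
The cells are in series, so the same 0.8078 mol of electrons passes through the second cell.
2 Cl⁻ → Cl₂ + 2 e⁻ — 2 mol e⁻ per mol Cl₂, so n(Cl₂) = 0.8078/2 = 0.4039 mol.
V = nRT/P = (0.4039 × 8.314 × 320) / (90.2 × 10³) = 0.0119 m³ = 11.9 L.

11.9 L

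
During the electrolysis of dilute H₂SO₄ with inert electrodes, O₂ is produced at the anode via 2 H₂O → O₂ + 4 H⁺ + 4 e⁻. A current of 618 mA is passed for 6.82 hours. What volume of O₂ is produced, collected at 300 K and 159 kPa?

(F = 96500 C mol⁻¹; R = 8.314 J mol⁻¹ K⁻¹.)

Q = I·t = 0.6180 A × 24552 s = 15170 C.
n(e⁻) = Q/F = 15170 / 96500 = 0.1572 mol.
4 electrons are transferred per O₂ molecule, so n(O₂) = 0.1572 / 4 = 0.03931 mol.
V = nRT/P = (0.03931 × 8.314 × 300) / (159 × 10³ Pa) = 6.17 × 10⁻⁴ m³ = 0.617 L.

0.617 L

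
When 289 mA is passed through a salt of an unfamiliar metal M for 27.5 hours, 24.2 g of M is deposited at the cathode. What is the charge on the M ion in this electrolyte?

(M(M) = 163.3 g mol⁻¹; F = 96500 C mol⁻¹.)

+2

Q = I·t = 0.2890 A × 99000 s = 28610 C, so n(e⁻) = 28610/96500 = 0.2965 mol.
n(M) deposited = 24.2 / 163.3 = 0.1482 mol.
Electrons per atom = n(e⁻)/n(M) = 0.2965 / 0.1482 = 2.00 ≈ 2, so the ion is M²⁺.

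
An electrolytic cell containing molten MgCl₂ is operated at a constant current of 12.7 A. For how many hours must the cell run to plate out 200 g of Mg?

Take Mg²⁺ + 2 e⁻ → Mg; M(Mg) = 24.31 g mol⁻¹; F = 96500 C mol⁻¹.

34.7 h

n(Mg) = m/M = 200 / 24.31 = 8.227 mol.
Each Mg atom requires 2 electrons, so n(e⁻) = 2 × 8.227 = 16.45 mol.
Q = n(e⁻)·F = 16.45 × 96500 = 1588000 C.
t = Q/I = 1588000 / 12.70 A = 125000 s = 34.7 h.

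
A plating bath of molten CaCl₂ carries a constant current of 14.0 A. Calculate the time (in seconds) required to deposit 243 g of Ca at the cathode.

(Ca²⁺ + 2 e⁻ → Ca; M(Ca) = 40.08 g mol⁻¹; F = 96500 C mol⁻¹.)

83600 s

n(Ca) = m/M = 243 / 40.08 = 6.063 mol.
Each Ca atom requires 2 electrons, so n(e⁻) = 2 × 6.063 = 12.13 mol.
Q = n(e⁻)·F = 12.13 × 96500 = 1170000 C.
t = Q/I = 1170000 / 14.00 A = 83580 s.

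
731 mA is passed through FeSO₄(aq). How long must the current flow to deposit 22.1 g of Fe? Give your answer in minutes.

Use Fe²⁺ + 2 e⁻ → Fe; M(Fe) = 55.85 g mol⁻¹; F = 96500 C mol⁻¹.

1740 min

n(Fe) = m/M = 22.1 / 55.85 = 0.3957 mol.
Each Fe atom requires 2 electrons, so n(e⁻) = 2 × 0.3957 = 0.7914 mol.
Q = n(e⁻)·F = 0.7914 × 96500 = 76370 C.
t = Q/I = 76370 / 0.7310 A = 104500 s = 1740 min.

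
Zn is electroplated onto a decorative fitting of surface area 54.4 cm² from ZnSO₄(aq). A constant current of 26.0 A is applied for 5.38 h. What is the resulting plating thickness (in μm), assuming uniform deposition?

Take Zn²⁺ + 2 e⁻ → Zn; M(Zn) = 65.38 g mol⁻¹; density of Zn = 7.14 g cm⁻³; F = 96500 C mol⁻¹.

4390 μm

Q = I·t = 26.00 × 19368 = 503600 C; n(e⁻) = 5.218 mol.
n(Zn) = n(e⁻)/2 = 2.609 mol, so m = 2.609 × 65.38 = 170.6 g.
Volume = m/ρ = 170.6 / 7.14 = 23.89 cm³.
Thickness = V/A = 23.89 / 54.4 = 0.439 cm = 4390 μm.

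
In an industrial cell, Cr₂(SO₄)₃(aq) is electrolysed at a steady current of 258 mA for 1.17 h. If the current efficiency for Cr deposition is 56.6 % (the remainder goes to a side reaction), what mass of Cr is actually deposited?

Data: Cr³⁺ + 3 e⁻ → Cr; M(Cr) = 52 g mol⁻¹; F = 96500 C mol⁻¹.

Q = I·t = 0.2580 × 4212.0 = 1087 C.
n(e⁻) = 1087/96500 = 0.01126 mol; theoretically n(Cr) = 0.01126/3 = 0.003754 mol, m_theo = 0.1952 g.
At 56.6 % efficiency, m_actual = 0.566 × 0.1952 = 0.110 g.

0.110 g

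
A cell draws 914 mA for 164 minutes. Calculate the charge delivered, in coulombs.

8990 C

Q = I·t = 0.9140 A × 9840.0 s = 8990 C.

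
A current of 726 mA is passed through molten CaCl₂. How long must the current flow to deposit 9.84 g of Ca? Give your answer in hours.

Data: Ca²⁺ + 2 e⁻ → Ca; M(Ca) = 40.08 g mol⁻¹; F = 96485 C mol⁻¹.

n(Ca) = m/M = 9.84 / 40.08 = 0.2455 mol.
Each Ca atom requires 2 electrons, so n(e⁻) = 2 × 0.2455 = 0.4910 mol.
Q = n(e⁻)·F = 0.4910 × 96485 = 47380 C.
t = Q/I = 47380 / 0.7260 A = 65260 s = 18.1 h.

18.1 h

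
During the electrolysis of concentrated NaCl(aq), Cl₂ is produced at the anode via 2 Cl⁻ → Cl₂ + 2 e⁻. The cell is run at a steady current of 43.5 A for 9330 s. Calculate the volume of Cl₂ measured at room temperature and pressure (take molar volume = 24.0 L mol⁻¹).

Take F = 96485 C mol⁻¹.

Q = I·t = 43.50 A × 9330.0 s = 405900 C.
n(e⁻) = Q/F = 405900 / 96485 = 4.206 mol.
2 electrons are transferred per Cl₂ molecule, so n(Cl₂) = 4.206 / 2 = 2.103 mol.
V = n × V_m = 2.103 × 24.0 = 50.5 L.

50.5 L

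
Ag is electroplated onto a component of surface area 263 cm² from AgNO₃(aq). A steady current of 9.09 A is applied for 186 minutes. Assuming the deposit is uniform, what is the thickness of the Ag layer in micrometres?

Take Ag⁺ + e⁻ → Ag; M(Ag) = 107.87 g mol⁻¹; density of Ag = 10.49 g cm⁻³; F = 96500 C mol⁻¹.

Q = I·t = 9.090 × 11160 = 101400 C; n(e⁻) = 1.051 mol.
n(Ag) = n(e⁻)/1 = 1.051 mol, so m = 1.051 × 107.87 = 113.4 g.
Volume = m/ρ = 113.4 / 10.49 = 10.81 cm³.
Thickness = V/A = 10.81 / 263 = 0.0411 cm = 411 μm.

411 μm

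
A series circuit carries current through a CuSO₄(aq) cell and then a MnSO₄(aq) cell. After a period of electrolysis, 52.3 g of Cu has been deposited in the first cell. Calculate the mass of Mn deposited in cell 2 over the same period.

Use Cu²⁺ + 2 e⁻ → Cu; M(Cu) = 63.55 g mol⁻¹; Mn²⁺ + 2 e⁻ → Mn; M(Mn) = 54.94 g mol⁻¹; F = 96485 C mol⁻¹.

n(Cu) = 52.3 / 63.55 = 0.8230 mol.
Since Cu²⁺ + 2 e⁻ → Cu, n(e⁻) passed = 2 × 0.8230 = 1.646 mol.
Cells in series carry the same charge, so the same 1.646 mol of electrons passes through cell 2.
Mn²⁺ + 2 e⁻ → Mn, so n(Mn) = 1.646 / 2 = 0.8230 mol.
m(Mn) = 0.8230 × 54.94 = 45.2 g.

45.2 g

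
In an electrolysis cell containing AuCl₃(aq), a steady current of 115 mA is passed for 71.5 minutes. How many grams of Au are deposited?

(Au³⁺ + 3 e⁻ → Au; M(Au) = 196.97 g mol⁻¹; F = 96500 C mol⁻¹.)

Q = I·t = 0.1150 A × 4290.0 s = 493.4 C.
n(e⁻) = Q/F = 493.4 / 96500 = 0.005112 mol.
Au³⁺ + 3 e⁻ → Au, so n(Au) = n(e⁻)/3 = 0.001704 mol.
m = n·M = 0.001704 × 196.97 = 0.336 g.

0.336 g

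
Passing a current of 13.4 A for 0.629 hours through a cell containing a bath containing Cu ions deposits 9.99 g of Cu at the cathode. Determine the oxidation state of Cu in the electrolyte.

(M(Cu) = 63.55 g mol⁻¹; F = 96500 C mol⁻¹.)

+2

Q = I·t = 13.40 A × 2264.4 s = 30340 C, so n(e⁻) = 30340/96500 = 0.3144 mol.
n(Cu) deposited = 9.99 / 63.55 = 0.1572 mol.
Electrons per atom = n(e⁻)/n(Cu) = 0.3144 / 0.1572 = 2.00 ≈ 2, so the ion is Cu²⁺.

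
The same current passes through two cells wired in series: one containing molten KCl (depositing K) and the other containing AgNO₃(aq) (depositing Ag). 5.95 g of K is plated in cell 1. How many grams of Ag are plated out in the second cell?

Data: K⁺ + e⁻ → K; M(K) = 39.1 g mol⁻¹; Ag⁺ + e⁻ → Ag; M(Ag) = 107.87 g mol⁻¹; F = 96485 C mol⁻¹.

16.4 g

n(K) = 5.95 / 39.1 = 0.1522 mol.
Since K⁺ + e⁻ → K, n(e⁻) passed = 1 × 0.1522 = 0.1522 mol.
Cells in series carry the same charge, so the same 0.1522 mol of electrons passes through cell 2.
Ag⁺ + e⁻ → Ag, so n(Ag) = 0.1522 / 1 = 0.1522 mol.
m(Ag) = 0.1522 × 107.87 = 16.4 g.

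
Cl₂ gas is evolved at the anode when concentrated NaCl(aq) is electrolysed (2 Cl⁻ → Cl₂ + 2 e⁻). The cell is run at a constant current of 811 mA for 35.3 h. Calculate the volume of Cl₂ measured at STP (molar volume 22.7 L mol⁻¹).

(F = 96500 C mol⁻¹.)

12.1 L

Q = I·t = 0.8110 A × 127080 s = 103100 C.
n(e⁻) = Q/F = 103100 / 96500 = 1.068 mol.
2 electrons are transferred per Cl₂ molecule, so n(Cl₂) = 1.068 / 2 = 0.5340 mol.
V = n × V_m = 0.5340 × 22.7 = 12.1 L.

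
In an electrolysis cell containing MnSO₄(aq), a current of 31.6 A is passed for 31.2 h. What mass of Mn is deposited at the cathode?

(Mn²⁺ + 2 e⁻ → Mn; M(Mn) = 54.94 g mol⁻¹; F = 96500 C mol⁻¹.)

1010 g

Q = I·t = 31.60 A × 112320 s = 3549000 C.
n(e⁻) = Q/F = 3549000 / 96500 = 36.78 mol.
Mn²⁺ + 2 e⁻ → Mn, so n(Mn) = n(e⁻)/2 = 18.39 mol.
m = n·M = 18.39 × 54.94 = 1010 g.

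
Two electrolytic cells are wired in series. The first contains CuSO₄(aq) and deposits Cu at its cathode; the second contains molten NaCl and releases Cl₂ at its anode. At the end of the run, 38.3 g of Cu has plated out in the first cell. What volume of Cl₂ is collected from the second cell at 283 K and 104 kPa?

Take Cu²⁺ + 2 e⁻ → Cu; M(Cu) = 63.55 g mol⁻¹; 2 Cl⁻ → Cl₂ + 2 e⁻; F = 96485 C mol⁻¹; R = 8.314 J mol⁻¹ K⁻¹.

13.6 L

n(Cu) = 38.3 / 63.55 = 0.6027 mol, so n(e⁻) = 2 × 0.6027 = 1.205 mol.
The cells are in series, so the same 1.205 mol of electrons passes through the second cell.
2 Cl⁻ → Cl₂ + 2 e⁻ — 2 mol e⁻ per mol Cl₂, so n(Cl₂) = 1.205/2 = 0.6027 mol.
V = nRT/P = (0.6027 × 8.314 × 283) / (104 × 10³) = 0.0136 m³ = 13.6 L.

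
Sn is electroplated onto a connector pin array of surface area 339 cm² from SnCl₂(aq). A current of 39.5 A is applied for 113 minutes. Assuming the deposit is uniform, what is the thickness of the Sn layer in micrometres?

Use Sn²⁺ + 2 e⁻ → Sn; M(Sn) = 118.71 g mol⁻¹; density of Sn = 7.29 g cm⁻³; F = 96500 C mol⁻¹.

Q = I·t = 39.50 × 6780.0 = 267800 C; n(e⁻) = 2.775 mol.
n(Sn) = n(e⁻)/2 = 1.388 mol, so m = 1.388 × 118.71 = 164.7 g.
Volume = m/ρ = 164.7 / 7.29 = 22.60 cm³.
Thickness = V/A = 22.60 / 339 = 0.0667 cm = 667 μm.

667 μm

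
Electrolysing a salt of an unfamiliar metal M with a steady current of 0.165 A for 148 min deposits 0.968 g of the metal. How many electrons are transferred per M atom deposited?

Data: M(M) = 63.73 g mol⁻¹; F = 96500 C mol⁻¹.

Q = I·t = 0.1650 A × 8880.0 s = 1465 C, so n(e⁻) = 1465/96500 = 0.01518 mol.
n(M) deposited = 0.968 / 63.73 = 0.01519 mol.
Electrons per atom = n(e⁻)/n(M) = 0.01518 / 0.01519 = 1.00 ≈ 1, so the ion is M⁺.

1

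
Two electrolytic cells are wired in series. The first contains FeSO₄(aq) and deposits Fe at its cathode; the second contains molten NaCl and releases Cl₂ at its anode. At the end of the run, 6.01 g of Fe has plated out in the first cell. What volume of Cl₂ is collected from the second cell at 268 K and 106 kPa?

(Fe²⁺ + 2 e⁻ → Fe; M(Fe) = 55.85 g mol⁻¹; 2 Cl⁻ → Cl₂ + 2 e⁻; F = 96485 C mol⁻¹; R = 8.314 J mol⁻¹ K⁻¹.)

2.26 L

n(Fe) = 6.01 / 55.85 = 0.1076 mol, so n(e⁻) = 2 × 0.1076 = 0.2152 mol.
The cells are in series, so the same 0.2152 mol of electrons passes through the second cell.
2 Cl⁻ → Cl₂ + 2 e⁻ — 2 mol e⁻ per mol Cl₂, so n(Cl₂) = 0.2152/2 = 0.1076 mol.
V = nRT/P = (0.1076 × 8.314 × 268) / (106 × 10³) = 0.00226 m³ = 2.26 L.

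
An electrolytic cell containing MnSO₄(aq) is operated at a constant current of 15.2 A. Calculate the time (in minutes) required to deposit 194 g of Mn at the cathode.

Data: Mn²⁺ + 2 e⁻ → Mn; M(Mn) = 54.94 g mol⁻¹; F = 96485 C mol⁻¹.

747 min

n(Mn) = m/M = 194 / 54.94 = 3.531 mol.
Each Mn atom requires 2 electrons, so n(e⁻) = 2 × 3.531 = 7.062 mol.
Q = n(e⁻)·F = 7.062 × 96485 = 681400 C.
t = Q/I = 681400 / 15.20 A = 44830 s = 747 min.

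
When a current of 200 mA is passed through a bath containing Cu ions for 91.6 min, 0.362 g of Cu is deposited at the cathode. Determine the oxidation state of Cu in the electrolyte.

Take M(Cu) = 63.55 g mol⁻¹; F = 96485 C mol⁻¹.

Q = I·t = 0.2000 A × 5496.0 s = 1099 C, so n(e⁻) = 1099/96485 = 0.01139 mol.
n(Cu) deposited = 0.362 / 63.55 = 0.005696 mol.
Electrons per atom = n(e⁻)/n(Cu) = 0.01139 / 0.005696 = 2.00 ≈ 2, so the ion is Cu²⁺.

+2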